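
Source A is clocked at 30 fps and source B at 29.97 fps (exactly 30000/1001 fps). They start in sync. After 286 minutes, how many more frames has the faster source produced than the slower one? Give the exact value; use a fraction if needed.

3600/7 frames

286 min = 17160 s.
A emits 30 × 17160 = 514800 frames; B emits 30000/1001 × 17160 = 3600000/7.
Difference = 3600/7 frames (≈ 514.2857); B is behind A.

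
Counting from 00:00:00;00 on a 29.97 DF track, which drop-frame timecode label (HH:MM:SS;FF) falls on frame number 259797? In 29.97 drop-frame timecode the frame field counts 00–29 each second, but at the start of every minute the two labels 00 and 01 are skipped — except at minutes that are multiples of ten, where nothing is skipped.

02:24:28;17

Each 10-minute DF block holds 10 × 60 × 30 − 9 × 2 = 17982 frames. 259797 ÷ 17982 → 14 full blocks, remainder 8049.
Within the partial block the first minute is 1800 frames and each further minute 1798, so 4 further minute boundaries passed. Total skipped labels = 18 × 14 + 2 × 4 = 260.
Non-drop label index = 259797 + 260 = 260057; at 30 labels/s that is 02:24:28:17, i.e. DF 02:24:28;17.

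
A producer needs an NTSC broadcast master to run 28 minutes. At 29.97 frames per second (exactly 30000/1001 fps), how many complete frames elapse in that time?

50349 frames

28 min = 1680 s.
Frames = 1680 × 30000/1001 = 7200000/143 ≈ 50349.6503.
Complete frames: 50349.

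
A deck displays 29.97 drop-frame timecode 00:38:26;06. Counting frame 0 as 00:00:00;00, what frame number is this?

As if non-drop at 30 labels/s: (0 × 3600 + 38 × 60 + 26) × 30 + 6 = 69186.
Minute boundaries passed: 38; those not divisible by 10: 38 − 3 = 35; dropped labels = 2 × 35 = 70.
Actual frame index = 69186 − 70 = 69116.

69116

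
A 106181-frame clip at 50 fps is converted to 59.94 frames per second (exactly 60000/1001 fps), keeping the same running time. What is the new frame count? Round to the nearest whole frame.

127290 frames

Frames at target rate = 106181 × (60000/1001) / (50) = 127417200/1001 ≈ 127289.910.
Nearest whole frame: 127290.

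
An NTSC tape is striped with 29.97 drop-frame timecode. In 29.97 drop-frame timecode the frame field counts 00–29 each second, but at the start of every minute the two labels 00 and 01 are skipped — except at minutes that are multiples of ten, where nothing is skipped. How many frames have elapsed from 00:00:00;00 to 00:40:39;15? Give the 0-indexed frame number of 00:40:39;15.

73113

Complete 10-minute blocks: 4, each 17982 frames → 71928.
Remaining 0 whole minutes in the current block: 0 frames.
Within the current minute: 39 × 30 + 15 = 1185. Total = 71928 + 0 + 1185 = 73113.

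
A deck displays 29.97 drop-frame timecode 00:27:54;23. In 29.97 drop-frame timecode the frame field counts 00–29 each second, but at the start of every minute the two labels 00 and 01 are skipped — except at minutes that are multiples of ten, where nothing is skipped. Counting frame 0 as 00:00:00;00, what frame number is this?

50193

As if non-drop at 30 labels/s: (0 × 3600 + 27 × 60 + 54) × 30 + 23 = 50243.
Minute boundaries passed: 27; those not divisible by 10: 27 − 2 = 25; dropped labels = 2 × 25 = 50.
Actual frame index = 50243 − 50 = 50193.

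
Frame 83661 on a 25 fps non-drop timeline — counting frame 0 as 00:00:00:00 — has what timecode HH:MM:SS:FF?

00:55:46:11

83661 ÷ 25 = 3346 full seconds, remainder 11 frames.
3346 s = 0 h 55 min 46 s.
Timecode: 00:55:46:11.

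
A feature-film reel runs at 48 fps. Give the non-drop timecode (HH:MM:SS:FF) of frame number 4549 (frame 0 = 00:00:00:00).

00:01:34:37

4549 ÷ 48 = 94 full seconds, remainder 37 frames.
94 s = 0 h 1 min 34 s.
Timecode: 00:01:34:37.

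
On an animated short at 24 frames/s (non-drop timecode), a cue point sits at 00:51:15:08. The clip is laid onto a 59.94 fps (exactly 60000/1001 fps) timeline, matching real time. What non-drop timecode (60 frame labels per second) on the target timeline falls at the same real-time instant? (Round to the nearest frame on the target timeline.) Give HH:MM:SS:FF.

00:51:12:16

Source frame index: (0×3600 + 51×60 + 15) × 24 + 8 = 73808.
Real time: 73808 / (24) = 9226/3 s.
Target frame: (9226/3) × (60000/1001) = 26360000/143 ≈ 184335.664 → 184336.
At 60 labels/s: frame 184336 → 00:51:12:16.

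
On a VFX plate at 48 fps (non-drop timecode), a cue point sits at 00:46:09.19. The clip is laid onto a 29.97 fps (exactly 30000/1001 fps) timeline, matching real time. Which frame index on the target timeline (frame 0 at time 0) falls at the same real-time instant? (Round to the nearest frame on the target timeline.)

frame 82999

Source frame index: (0×3600 + 46×60 + 9) × 48 + 19 = 132931.
Real time: 132931 / (48) = 132931/48 s.
Target frame: (132931/48) × (30000/1001) = 83081875/1001 ≈ 82998.876 → 82999.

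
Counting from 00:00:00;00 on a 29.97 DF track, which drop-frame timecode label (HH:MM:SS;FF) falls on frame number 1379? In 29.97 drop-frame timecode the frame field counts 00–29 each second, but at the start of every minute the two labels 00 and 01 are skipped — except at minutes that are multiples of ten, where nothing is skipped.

Ten DF minutes hold 17982 frames, so frame 1379 lies in block 0 (frames 0–17981) with 1379 frames into that block.
The block's first minute is 1800 frames and the rest 1798 each; 1379 frames reaches minute 0, so 0 × 18 + 0 × 2 = 0 labels have been skipped so far.
Adding those back, label number 1379 + 0 = 1379 at 30 labels/s is 45 s + 29 f = 0 h 0 min 45 s frame 29, i.e. 00:00:45;29.

00:00:45;29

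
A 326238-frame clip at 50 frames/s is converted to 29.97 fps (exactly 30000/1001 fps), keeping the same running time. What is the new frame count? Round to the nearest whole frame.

195547 frames

Frames at target rate = 326238 × (30000/1001) / (50) = 17794800/91 ≈ 195547.253.
Nearest whole frame: 195547.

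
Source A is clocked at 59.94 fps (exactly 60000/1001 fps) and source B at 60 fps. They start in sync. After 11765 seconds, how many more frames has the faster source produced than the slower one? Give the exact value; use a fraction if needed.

54300/77 frames

A emits 60000/1001 × 11765 = 54300000/77 frames; B emits 60 × 11765 = 705900.
Difference = 54300/77 frames (≈ 705.1948); B is ahead of A.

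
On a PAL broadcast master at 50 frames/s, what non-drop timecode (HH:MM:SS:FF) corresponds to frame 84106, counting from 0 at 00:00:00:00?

84106 ÷ 50 = 1682 full seconds, remainder 6 frames.
1682 s = 0 h 28 min 2 s.
Timecode: 00:28:02:06.

00:28:02:06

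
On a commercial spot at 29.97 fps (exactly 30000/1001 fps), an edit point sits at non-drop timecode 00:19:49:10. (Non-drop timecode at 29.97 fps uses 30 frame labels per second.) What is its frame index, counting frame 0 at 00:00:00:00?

Total seconds to the label: (0 × 3600 + 19 × 60 + 49) = 1189.
Frame index = 1189 × 30 + 10 = 35680.

frame 35680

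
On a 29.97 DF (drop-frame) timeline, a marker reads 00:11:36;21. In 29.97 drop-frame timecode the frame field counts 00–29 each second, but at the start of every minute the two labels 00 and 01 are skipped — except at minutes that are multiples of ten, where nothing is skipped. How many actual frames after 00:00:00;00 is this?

20881

As if non-drop at 30 labels/s: (0 × 3600 + 11 × 60 + 36) × 30 + 21 = 20901.
Minute boundaries passed: 11; those not divisible by 10: 11 − 1 = 10; dropped labels = 2 × 10 = 20.
Actual frame index = 20901 − 20 = 20881.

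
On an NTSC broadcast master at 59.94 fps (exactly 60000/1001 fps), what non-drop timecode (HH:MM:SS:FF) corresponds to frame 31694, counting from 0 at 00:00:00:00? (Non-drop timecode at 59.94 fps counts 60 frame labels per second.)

31694 ÷ 60 = 528 full seconds, remainder 14 frames.
528 s = 0 h 8 min 48 s.
Timecode: 00:08:48:14.

00:08:48:14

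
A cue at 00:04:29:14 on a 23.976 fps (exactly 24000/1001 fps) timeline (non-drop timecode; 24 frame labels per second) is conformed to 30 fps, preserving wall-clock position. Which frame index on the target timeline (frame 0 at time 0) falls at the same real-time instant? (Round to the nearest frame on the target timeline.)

Source frame index: (0×3600 + 4×60 + 29) × 24 + 14 = 6470.
Real time: 6470 / (24000/1001) = 647647/2400 s.
Target frame: (647647/2400) × (30) = 647647/80 ≈ 8095.587 → 8096.

frame 8096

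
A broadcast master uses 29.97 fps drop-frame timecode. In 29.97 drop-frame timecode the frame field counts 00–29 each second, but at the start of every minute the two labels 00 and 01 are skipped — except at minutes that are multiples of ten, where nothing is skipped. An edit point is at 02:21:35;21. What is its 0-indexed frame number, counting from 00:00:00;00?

As if non-drop at 30 labels/s: (2 × 3600 + 21 × 60 + 35) × 30 + 21 = 254871.
Minute boundaries passed: 141; those not divisible by 10: 141 − 14 = 127; dropped labels = 2 × 127 = 254.
Actual frame index = 254871 − 254 = 254617.

254617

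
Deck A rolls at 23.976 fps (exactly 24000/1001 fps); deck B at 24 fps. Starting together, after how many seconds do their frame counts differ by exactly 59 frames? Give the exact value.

The gap grows by |24 − 24000/1001| = 24/1001 frames per second.
Time for a 59-frame gap: 59 ÷ (24/1001) = 59059/24 s.

59059/24 seconds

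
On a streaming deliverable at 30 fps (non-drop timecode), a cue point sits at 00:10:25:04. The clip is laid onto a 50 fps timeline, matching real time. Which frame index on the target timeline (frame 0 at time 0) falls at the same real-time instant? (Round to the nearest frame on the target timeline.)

Source frame index: (0×3600 + 10×60 + 25) × 30 + 4 = 18754.
Real time: 18754 / (30) = 9377/15 s.
Target frame: (9377/15) × (50) = 93770/3 ≈ 31256.667 → 31257.

frame 31257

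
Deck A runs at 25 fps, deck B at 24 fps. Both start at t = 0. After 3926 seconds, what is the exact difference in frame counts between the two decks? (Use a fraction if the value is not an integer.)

A emits 25 × 3926 = 98150 frames; B emits 24 × 3926 = 94224.
Difference = 3926 frames; B is behind A.

3926 frames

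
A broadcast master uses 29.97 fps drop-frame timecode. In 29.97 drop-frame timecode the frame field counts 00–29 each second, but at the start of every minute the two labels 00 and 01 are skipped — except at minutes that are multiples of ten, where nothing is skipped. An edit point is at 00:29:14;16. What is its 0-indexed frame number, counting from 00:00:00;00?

As if non-drop at 30 labels/s: (0 × 3600 + 29 × 60 + 14) × 30 + 16 = 52636.
Minute boundaries passed: 29; those not divisible by 10: 29 − 2 = 27; dropped labels = 2 × 27 = 54.
Actual frame index = 52636 − 54 = 52582.

52582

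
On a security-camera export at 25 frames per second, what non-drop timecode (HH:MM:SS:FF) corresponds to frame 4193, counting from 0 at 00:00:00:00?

00:02:47:18

4193 ÷ 25 = 167 full seconds, remainder 18 frames.
167 s = 0 h 2 min 47 s.
Timecode: 00:02:47:18.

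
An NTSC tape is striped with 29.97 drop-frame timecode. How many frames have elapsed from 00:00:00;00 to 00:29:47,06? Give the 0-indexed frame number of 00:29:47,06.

As if non-drop at 30 labels/s: (0 × 3600 + 29 × 60 + 47) × 30 + 6 = 53616.
Minute boundaries passed: 29; those not divisible by 10: 29 − 2 = 27; dropped labels = 2 × 27 = 54.
Actual frame index = 53616 − 54 = 53562.

53562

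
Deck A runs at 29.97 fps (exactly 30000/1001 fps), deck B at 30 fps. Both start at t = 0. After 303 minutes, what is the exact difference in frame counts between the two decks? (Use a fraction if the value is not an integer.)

303 min = 18180 s.
A emits 30000/1001 × 18180 = 545400000/1001 frames; B emits 30 × 18180 = 545400.
Difference = 545400/1001 frames (≈ 544.8551); B is ahead of A.

545400/1001 frames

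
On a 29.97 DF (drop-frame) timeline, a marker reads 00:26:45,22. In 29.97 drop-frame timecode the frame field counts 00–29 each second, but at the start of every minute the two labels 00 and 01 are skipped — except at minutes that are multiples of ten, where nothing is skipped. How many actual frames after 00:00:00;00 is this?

48124

Complete 10-minute blocks: 2, each 17982 frames → 35964.
Remaining 6 whole minutes in the current block: 1800 + 5 × 1798 = 10790 frames.
Within the current minute: 45 × 30 + 22 − 2 = 1370 (labels ;00/;01 skipped at this minute). Total = 35964 + 10790 + 1370 = 48124.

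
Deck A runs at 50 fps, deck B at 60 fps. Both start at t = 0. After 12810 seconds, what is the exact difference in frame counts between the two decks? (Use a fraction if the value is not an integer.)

A emits 50 × 12810 = 640500 frames; B emits 60 × 12810 = 768600.
Difference = 128100 frames; B is ahead of A.

128100 frames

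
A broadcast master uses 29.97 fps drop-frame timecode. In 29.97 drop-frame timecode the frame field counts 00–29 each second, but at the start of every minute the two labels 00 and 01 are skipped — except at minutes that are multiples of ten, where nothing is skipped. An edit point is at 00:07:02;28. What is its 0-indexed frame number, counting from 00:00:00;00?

12674

Complete 10-minute blocks: 0, each 17982 frames → 0.
Remaining 7 whole minutes in the current block: 1800 + 6 × 1798 = 12588 frames.
Within the current minute: 2 × 30 + 28 − 2 = 86 (labels ;00/;01 skipped at this minute). Total = 0 + 12588 + 86 = 12674.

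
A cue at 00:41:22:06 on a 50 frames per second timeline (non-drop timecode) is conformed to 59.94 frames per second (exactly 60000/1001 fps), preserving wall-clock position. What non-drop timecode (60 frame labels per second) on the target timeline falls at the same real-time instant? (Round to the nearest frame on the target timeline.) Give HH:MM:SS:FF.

Source frame index: (0×3600 + 41×60 + 22) × 50 + 6 = 124106.
Real time: 124106 / (50) = 62053/25 s.
Target frame: (62053/25) × (60000/1001) = 148927200/1001 ≈ 148778.422 → 148778.
At 60 labels/s: frame 148778 → 00:41:19:38.

00:41:19:38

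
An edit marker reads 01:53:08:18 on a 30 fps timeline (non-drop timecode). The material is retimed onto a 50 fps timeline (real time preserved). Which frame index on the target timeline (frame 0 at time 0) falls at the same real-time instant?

frame 339430

Source frame index: (1×3600 + 53×60 + 8) × 30 + 18 = 203658.
Real time: 203658 / (30) = 33943/5 s.
Target frame: (33943/5) × (50) = 339430.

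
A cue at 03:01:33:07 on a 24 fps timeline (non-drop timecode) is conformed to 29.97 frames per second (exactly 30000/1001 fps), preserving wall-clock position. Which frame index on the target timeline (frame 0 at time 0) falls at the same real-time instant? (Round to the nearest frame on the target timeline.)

frame 326472

Source frame index: (3×3600 + 1×60 + 33) × 24 + 7 = 261439.
Real time: 261439 / (24) = 261439/24 s.
Target frame: (261439/24) × (30000/1001) = 326798750/1001 ≈ 326472.278 → 326472.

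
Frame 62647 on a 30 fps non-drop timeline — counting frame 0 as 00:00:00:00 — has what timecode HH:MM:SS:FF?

00:34:48:07

62647 ÷ 30 = 2088 full seconds, remainder 7 frames.
2088 s = 0 h 34 min 48 s.
Timecode: 00:34:48:07.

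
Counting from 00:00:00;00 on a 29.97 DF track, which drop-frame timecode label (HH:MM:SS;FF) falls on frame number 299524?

Each 10-minute DF block holds 10 × 60 × 30 − 9 × 2 = 17982 frames. 299524 ÷ 17982 → 16 full blocks, remainder 11812.
Within the partial block the first minute is 1800 frames and each further minute 1798, so 6 further minute boundaries passed. Total skipped labels = 18 × 16 + 2 × 6 = 300.
Non-drop label index = 299524 + 300 = 299824; at 30 labels/s that is 02:46:34:04, i.e. DF 02:46:34;04.

02:46:34;04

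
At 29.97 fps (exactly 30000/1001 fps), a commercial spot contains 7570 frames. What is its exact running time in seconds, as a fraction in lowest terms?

757757/3000 seconds

Running time = 7570 ÷ (30000/1001) = 7570 × 1001/30000 = 757757/3000 s.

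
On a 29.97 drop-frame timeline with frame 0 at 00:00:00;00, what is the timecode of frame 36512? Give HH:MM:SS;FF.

00:20:18;08

Each 10-minute DF block holds 10 × 60 × 30 − 9 × 2 = 17982 frames. 36512 ÷ 17982 → 2 full blocks, remainder 548.
Within the partial block the first minute is 1800 frames and each further minute 1798, so 0 further minute boundaries passed. Total skipped labels = 18 × 2 + 2 × 0 = 36.
Non-drop label index = 36512 + 36 = 36548; at 30 labels/s that is 00:20:18:08, i.e. DF 00:20:18;08.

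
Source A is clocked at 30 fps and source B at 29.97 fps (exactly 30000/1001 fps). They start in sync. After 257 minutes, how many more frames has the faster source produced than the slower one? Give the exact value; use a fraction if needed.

462600/1001 frames

257 min = 15420 s.
A emits 30 × 15420 = 462600 frames; B emits 30000/1001 × 15420 = 462600000/1001.
Difference = 462600/1001 frames (≈ 462.1379); B is behind A.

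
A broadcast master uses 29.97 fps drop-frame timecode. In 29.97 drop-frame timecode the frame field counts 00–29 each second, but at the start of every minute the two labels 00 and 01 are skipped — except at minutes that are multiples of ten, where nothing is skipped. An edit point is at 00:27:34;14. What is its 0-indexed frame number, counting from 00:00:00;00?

49584

Complete 10-minute blocks: 2, each 17982 frames → 35964.
Remaining 7 whole minutes in the current block: 1800 + 6 × 1798 = 12588 frames.
Within the current minute: 34 × 30 + 14 − 2 = 1032 (labels ;00/;01 skipped at this minute). Total = 35964 + 12588 + 1032 = 49584.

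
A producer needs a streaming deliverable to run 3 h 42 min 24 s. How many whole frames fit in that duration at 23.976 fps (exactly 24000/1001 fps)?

319936 frames

3 h 42 min 24 s = 13344 s.
Frames = 13344 × 24000/1001 = 320256000/1001 ≈ 319936.0639.
Complete frames: 319936.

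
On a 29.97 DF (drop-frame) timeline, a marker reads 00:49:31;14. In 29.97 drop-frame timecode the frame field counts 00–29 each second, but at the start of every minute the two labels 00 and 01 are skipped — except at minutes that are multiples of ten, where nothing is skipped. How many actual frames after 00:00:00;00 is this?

89054

As if non-drop at 30 labels/s: (0 × 3600 + 49 × 60 + 31) × 30 + 14 = 89144.
Minute boundaries passed: 49; those not divisible by 10: 49 − 4 = 45; dropped labels = 2 × 45 = 90.
Actual frame index = 89144 − 90 = 89054.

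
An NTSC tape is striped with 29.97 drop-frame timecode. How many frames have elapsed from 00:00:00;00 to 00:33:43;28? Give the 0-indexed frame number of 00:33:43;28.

60658

Complete 10-minute blocks: 3, each 17982 frames → 53946.
Remaining 3 whole minutes in the current block: 1800 + 2 × 1798 = 5396 frames.
Within the current minute: 43 × 30 + 28 − 2 = 1316 (labels ;00/;01 skipped at this minute). Total = 53946 + 5396 + 1316 = 60658.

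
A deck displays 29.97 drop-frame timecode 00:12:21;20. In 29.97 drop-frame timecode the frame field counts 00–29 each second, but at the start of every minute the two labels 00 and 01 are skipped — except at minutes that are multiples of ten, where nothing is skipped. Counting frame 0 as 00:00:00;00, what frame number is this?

22228

As if non-drop at 30 labels/s: (0 × 3600 + 12 × 60 + 21) × 30 + 20 = 22250.
Minute boundaries passed: 12; those not divisible by 10: 12 − 1 = 11; dropped labels = 2 × 11 = 22.
Actual frame index = 22250 − 22 = 22228.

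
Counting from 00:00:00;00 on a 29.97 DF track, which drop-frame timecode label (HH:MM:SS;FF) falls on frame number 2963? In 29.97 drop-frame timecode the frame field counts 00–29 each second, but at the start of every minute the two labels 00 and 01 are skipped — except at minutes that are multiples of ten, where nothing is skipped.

00:01:38;25

Each 10-minute DF block holds 10 × 60 × 30 − 9 × 2 = 17982 frames. 2963 ÷ 17982 → 0 full blocks, remainder 2963.
Within the partial block the first minute is 1800 frames and each further minute 1798, so 1 further minute boundary passed. Total skipped labels = 18 × 0 + 2 × 1 = 2.
Non-drop label index = 2963 + 2 = 2965; at 30 labels/s that is 00:01:38:25, i.e. DF 00:01:38;25.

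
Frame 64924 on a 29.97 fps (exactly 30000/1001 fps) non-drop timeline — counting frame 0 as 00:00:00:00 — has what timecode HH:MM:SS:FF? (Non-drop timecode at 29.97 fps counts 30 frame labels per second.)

00:36:04:04

64924 ÷ 30 = 2164 full seconds, remainder 4 frames.
2164 s = 0 h 36 min 4 s.
Timecode: 00:36:04:04.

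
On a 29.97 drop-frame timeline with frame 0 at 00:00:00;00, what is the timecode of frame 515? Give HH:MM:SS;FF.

Ten DF minutes hold 17982 frames, so frame 515 lies in block 0 (frames 0–17981) with 515 frames into that block.
The block's first minute is 1800 frames and the rest 1798 each; 515 frames reaches minute 0, so 0 × 18 + 0 × 2 = 0 labels have been skipped so far.
Adding those back, label number 515 + 0 = 515 at 30 labels/s is 17 s + 5 f = 0 h 0 min 17 s frame 5, i.e. 00:00:17;05.

00:00:17;05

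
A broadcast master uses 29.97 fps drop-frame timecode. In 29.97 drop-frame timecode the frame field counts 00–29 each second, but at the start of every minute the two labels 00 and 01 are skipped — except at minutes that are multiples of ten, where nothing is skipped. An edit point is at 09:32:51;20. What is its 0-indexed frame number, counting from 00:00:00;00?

1030120

Complete 10-minute blocks: 57, each 17982 frames → 1024974.
Remaining 2 whole minutes in the current block: 1800 + 1 × 1798 = 3598 frames.
Within the current minute: 51 × 30 + 20 − 2 = 1548 (labels ;00/;01 skipped at this minute). Total = 1024974 + 3598 + 1548 = 1030120.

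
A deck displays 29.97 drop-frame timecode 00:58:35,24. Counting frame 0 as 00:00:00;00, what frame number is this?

105368

As if non-drop at 30 labels/s: (0 × 3600 + 58 × 60 + 35) × 30 + 24 = 105474.
Minute boundaries passed: 58; those not divisible by 10: 58 − 5 = 53; dropped labels = 2 × 53 = 106.
Actual frame index = 105474 − 106 = 105368.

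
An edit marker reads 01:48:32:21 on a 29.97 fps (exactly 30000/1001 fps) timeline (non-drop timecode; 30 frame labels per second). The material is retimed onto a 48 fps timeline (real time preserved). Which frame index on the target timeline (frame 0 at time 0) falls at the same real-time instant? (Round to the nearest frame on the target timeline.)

Source frame index: (1×3600 + 48×60 + 32) × 30 + 21 = 195381.
Real time: 195381 / (30000/1001) = 65192127/10000 s.
Target frame: (65192127/10000) × (48) = 195576381/625 ≈ 312922.210 → 312922.

frame 312922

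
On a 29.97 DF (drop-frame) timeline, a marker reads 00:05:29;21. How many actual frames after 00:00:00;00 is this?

As if non-drop at 30 labels/s: (0 × 3600 + 5 × 60 + 29) × 30 + 21 = 9891.
Minute boundaries passed: 5; those not divisible by 10: 5 − 0 = 5; dropped labels = 2 × 5 = 10.
Actual frame index = 9891 − 10 = 9881.

9881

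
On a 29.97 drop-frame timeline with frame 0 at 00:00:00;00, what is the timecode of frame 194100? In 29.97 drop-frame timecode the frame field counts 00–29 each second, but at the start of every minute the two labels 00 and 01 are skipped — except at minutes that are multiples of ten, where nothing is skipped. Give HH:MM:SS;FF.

01:47:56;14

Each 10-minute DF block holds 10 × 60 × 30 − 9 × 2 = 17982 frames. 194100 ÷ 17982 → 10 full blocks, remainder 14280.
Within the partial block the first minute is 1800 frames and each further minute 1798, so 7 further minute boundaries passed. Total skipped labels = 18 × 10 + 2 × 7 = 194.
Non-drop label index = 194100 + 194 = 194294; at 30 labels/s that is 01:47:56:14, i.e. DF 01:47:56;14.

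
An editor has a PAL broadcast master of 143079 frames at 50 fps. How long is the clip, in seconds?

2861.58 seconds

Running time = 143079 / (50) = 2861.58 s.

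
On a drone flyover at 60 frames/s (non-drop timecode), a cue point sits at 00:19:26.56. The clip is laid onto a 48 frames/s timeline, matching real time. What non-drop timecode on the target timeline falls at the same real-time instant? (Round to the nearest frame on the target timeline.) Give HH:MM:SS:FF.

00:19:26:45

Source frame index: (0×3600 + 19×60 + 26) × 60 + 56 = 70016.
Real time: 70016 / (60) = 17504/15 s.
Target frame: (17504/15) × (48) = 280064/5 ≈ 56012.800 → 56013.
At 48 labels/s: frame 56013 → 00:19:26:45.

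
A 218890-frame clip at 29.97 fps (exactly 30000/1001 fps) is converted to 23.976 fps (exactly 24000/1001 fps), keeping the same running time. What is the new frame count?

175112 frames

Target frames = source frames × (target rate / source rate) = 218890 × (24000/1001)/(30000/1001) = 218890 × 4/5 = 175112.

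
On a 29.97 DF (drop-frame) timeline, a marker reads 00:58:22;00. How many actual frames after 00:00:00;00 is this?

104954

Complete 10-minute blocks: 5, each 17982 frames → 89910.
Remaining 8 whole minutes in the current block: 1800 + 7 × 1798 = 14386 frames.
Within the current minute: 22 × 30 + 0 − 2 = 658 (labels ;00/;01 skipped at this minute). Total = 89910 + 14386 + 658 = 104954.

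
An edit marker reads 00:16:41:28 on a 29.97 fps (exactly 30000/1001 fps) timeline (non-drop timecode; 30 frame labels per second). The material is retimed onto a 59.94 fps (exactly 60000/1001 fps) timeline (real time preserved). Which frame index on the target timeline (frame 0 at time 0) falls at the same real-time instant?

frame 60116

Source frame index: (0×3600 + 16×60 + 41) × 30 + 28 = 30058.
Real time: 30058 / (30000/1001) = 15044029/15000 s.
Target frame: (15044029/15000) × (60000/1001) = 60116.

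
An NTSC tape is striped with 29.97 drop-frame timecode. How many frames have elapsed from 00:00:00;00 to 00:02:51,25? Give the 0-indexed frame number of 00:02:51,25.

Complete 10-minute blocks: 0, each 17982 frames → 0.
Remaining 2 whole minutes in the current block: 1800 + 1 × 1798 = 3598 frames.
Within the current minute: 51 × 30 + 25 − 2 = 1553 (labels ;00/;01 skipped at this minute). Total = 0 + 3598 + 1553 = 5151.

5151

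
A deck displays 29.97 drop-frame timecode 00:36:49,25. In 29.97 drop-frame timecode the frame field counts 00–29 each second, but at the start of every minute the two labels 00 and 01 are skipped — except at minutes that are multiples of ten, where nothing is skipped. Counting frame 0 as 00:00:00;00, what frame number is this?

66229

Complete 10-minute blocks: 3, each 17982 frames → 53946.
Remaining 6 whole minutes in the current block: 1800 + 5 × 1798 = 10790 frames.
Within the current minute: 49 × 30 + 25 − 2 = 1493 (labels ;00/;01 skipped at this minute). Total = 53946 + 10790 + 1493 = 66229.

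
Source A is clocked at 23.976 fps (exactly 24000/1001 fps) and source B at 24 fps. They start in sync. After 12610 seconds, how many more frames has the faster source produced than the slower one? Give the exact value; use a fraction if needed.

23280/77 frames

A emits 24000/1001 × 12610 = 23280000/77 frames; B emits 24 × 12610 = 302640.
Difference = 23280/77 frames (≈ 302.3377); B is ahead of A.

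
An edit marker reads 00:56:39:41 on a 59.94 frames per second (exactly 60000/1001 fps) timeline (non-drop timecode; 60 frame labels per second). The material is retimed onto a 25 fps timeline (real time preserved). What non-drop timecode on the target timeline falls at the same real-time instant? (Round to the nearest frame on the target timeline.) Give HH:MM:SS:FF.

00:56:43:02

Source frame index: (0×3600 + 56×60 + 39) × 60 + 41 = 203981.
Real time: 203981 / (60000/1001) = 204184981/60000 s.
Target frame: (204184981/60000) × (25) = 204184981/2400 ≈ 85077.075 → 85077.
At 25 labels/s: frame 85077 → 00:56:43:02.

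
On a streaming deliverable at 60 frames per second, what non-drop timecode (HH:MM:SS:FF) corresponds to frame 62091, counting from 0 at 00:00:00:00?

00:17:14:51

62091 ÷ 60 = 1034 full seconds, remainder 51 frames.
1034 s = 0 h 17 min 14 s.
Timecode: 00:17:14:51.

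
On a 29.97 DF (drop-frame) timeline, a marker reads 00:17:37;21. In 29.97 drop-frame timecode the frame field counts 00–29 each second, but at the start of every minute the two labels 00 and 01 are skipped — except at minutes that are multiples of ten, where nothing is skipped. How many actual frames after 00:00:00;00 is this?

As if non-drop at 30 labels/s: (0 × 3600 + 17 × 60 + 37) × 30 + 21 = 31731.
Minute boundaries passed: 17; those not divisible by 10: 17 − 1 = 16; dropped labels = 2 × 16 = 32.
Actual frame index = 31731 − 32 = 31699.

31699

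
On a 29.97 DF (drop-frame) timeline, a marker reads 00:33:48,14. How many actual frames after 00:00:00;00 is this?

Complete 10-minute blocks: 3, each 17982 frames → 53946.
Remaining 3 whole minutes in the current block: 1800 + 2 × 1798 = 5396 frames.
Within the current minute: 48 × 30 + 14 − 2 = 1452 (labels ;00/;01 skipped at this minute). Total = 53946 + 5396 + 1452 = 60794.

60794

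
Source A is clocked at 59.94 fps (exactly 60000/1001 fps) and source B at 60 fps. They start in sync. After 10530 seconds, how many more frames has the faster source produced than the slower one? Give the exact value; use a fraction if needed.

A emits 60000/1001 × 10530 = 48600000/77 frames; B emits 60 × 10530 = 631800.
Difference = 48600/77 frames (≈ 631.1688); B is ahead of A.

48600/77 frames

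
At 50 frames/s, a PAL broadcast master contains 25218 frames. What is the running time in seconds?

Running time = 25218 / (50) = 504.36 s.

504.36 seconds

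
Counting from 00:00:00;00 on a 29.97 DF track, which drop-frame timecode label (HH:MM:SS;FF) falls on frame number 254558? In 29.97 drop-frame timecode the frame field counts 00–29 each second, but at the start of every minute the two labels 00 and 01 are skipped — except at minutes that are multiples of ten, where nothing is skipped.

02:21:33;22

Each 10-minute DF block holds 10 × 60 × 30 − 9 × 2 = 17982 frames. 254558 ÷ 17982 → 14 full blocks, remainder 2810.
Within the partial block the first minute is 1800 frames and each further minute 1798, so 1 further minute boundary passed. Total skipped labels = 18 × 14 + 2 × 1 = 254.
Non-drop label index = 254558 + 254 = 254812; at 30 labels/s that is 02:21:33:22, i.e. DF 02:21:33;22.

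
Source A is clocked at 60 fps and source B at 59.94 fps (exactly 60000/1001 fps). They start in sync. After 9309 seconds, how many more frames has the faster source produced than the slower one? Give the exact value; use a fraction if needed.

A emits 60 × 9309 = 558540 frames; B emits 60000/1001 × 9309 = 558540000/1001.
Difference = 558540/1001 frames (≈ 557.9820); B is behind A.

558540/1001 frames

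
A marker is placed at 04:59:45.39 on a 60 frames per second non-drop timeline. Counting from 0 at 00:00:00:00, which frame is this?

1079139

Total seconds to the label: (4 × 3600 + 59 × 60 + 45) = 17985.
Frame index = 17985 × 60 + 39 = 1079139.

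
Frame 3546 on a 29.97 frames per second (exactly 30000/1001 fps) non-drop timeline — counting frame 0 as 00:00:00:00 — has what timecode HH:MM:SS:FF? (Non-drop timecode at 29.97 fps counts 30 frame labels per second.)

00:01:58:06

3546 ÷ 30 = 118 full seconds, remainder 6 frames.
118 s = 0 h 1 min 58 s.
Timecode: 00:01:58:06.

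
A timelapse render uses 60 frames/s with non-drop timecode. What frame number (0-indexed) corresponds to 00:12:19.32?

Total seconds to the label: (0 × 3600 + 12 × 60 + 19) = 739.
Frame index = 739 × 60 + 32 = 44372.

frame 44372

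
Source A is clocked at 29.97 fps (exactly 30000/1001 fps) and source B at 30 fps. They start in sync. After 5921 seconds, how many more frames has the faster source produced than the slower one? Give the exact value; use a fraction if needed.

A emits 30000/1001 × 5921 = 177630000/1001 frames; B emits 30 × 5921 = 177630.
Difference = 177630/1001 frames (≈ 177.4525); B is ahead of A.

177630/1001 frames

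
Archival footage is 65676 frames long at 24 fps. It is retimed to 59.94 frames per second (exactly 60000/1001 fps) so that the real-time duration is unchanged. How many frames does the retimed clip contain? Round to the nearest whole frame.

Frames at target rate = 65676 × (60000/1001) / (24) = 12630000/77 ≈ 164025.974.
Nearest whole frame: 164026.

164026 frames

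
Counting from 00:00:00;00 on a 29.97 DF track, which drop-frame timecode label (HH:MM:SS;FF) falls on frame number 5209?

Ten DF minutes hold 17982 frames, so frame 5209 lies in block 0 (frames 0–17981) with 5209 frames into that block.
The block's first minute is 1800 frames and the rest 1798 each; 5209 frames reaches minute 2, so 0 × 18 + 2 × 2 = 4 labels have been skipped so far.
Adding those back, label number 5209 + 4 = 5213 at 30 labels/s is 173 s + 23 f = 0 h 2 min 53 s frame 23, i.e. 00:02:53;23.

00:02:53;23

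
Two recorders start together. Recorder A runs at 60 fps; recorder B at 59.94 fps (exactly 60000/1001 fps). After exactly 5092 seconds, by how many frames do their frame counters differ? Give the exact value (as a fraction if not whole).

305520/1001 frames

A emits 60 × 5092 = 305520 frames; B emits 60000/1001 × 5092 = 305520000/1001.
Difference = 305520/1001 frames (≈ 305.2148); B is behind A.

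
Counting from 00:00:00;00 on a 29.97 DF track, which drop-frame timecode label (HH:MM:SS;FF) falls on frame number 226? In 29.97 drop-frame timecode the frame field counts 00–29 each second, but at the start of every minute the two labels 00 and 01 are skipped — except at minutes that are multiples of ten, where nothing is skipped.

Each 10-minute DF block holds 10 × 60 × 30 − 9 × 2 = 17982 frames. 226 ÷ 17982 → 0 full blocks, remainder 226.
Within the partial block the first minute is 1800 frames and each further minute 1798, so 0 further minute boundaries passed. Total skipped labels = 18 × 0 + 2 × 0 = 0.
Non-drop label index = 226 + 0 = 226; at 30 labels/s that is 00:00:07:16, i.e. DF 00:00:07;16.

00:00:07;16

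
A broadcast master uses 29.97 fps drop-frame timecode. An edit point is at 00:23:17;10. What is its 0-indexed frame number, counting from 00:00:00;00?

41878

As if non-drop at 30 labels/s: (0 × 3600 + 23 × 60 + 17) × 30 + 10 = 41920.
Minute boundaries passed: 23; those not divisible by 10: 23 − 2 = 21; dropped labels = 2 × 21 = 42.
Actual frame index = 41920 − 42 = 41878.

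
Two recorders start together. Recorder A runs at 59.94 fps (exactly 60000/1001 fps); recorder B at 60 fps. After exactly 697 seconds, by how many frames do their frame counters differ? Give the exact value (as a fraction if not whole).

41820/1001 frames

A emits 60000/1001 × 697 = 41820000/1001 frames; B emits 60 × 697 = 41820.
Difference = 41820/1001 frames (≈ 41.7782); B is ahead of A.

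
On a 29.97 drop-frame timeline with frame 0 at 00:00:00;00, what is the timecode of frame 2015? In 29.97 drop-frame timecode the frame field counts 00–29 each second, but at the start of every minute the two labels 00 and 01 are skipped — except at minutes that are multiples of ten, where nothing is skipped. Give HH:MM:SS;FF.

Each 10-minute DF block holds 10 × 60 × 30 − 9 × 2 = 17982 frames. 2015 ÷ 17982 → 0 full blocks, remainder 2015.
Within the partial block the first minute is 1800 frames and each further minute 1798, so 1 further minute boundary passed. Total skipped labels = 18 × 0 + 2 × 1 = 2.
Non-drop label index = 2015 + 2 = 2017; at 30 labels/s that is 00:01:07:07, i.e. DF 00:01:07;07.

00:01:07;07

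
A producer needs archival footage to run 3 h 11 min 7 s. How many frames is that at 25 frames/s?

3 h 11 min 7 s = 11467 s.
Frames = 11467 × 25 = 286675.

286675 frames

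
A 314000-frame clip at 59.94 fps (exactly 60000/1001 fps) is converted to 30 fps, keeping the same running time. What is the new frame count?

157157 frames

Target frames = source frames × (target rate / source rate) = 314000 × (30)/(60000/1001) = 314000 × 1001/2000 = 157157.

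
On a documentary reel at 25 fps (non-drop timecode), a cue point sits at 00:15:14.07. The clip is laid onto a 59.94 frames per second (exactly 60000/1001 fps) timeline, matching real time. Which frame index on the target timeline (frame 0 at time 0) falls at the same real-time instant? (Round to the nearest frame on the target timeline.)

Source frame index: (0×3600 + 15×60 + 14) × 25 + 7 = 22857.
Real time: 22857 / (25) = 22857/25 s.
Target frame: (22857/25) × (60000/1001) = 54856800/1001 ≈ 54801.998 → 54802.

frame 54802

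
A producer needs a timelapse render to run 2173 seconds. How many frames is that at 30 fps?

Frames = 2173 × 30 = 65190.

65190 frames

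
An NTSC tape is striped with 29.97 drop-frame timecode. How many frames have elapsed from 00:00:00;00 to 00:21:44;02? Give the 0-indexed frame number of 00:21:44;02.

39084

As if non-drop at 30 labels/s: (0 × 3600 + 21 × 60 + 44) × 30 + 2 = 39122.
Minute boundaries passed: 21; those not divisible by 10: 21 − 2 = 19; dropped labels = 2 × 19 = 38.
Actual frame index = 39122 − 38 = 39084.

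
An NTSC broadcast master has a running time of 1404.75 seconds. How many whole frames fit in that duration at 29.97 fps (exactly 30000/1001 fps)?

Frames = 1404.75 × 30000/1001 = 42142500/1001 ≈ 42100.3996.
Complete frames: 42100.

42100 frames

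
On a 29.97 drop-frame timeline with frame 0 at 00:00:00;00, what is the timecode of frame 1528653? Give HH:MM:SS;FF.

Ten DF minutes hold 17982 frames, so frame 1528653 lies in block 85 (frames 1528470–1546451) with 183 frames into that block.
The block's first minute is 1800 frames and the rest 1798 each; 183 frames reaches minute 0, so 85 × 18 + 0 × 2 = 1530 labels have been skipped so far.
Adding those back, label number 1528653 + 1530 = 1530183 at 30 labels/s is 51006 s + 3 f = 14 h 10 min 6 s frame 3, i.e. 14:10:06;03.

14:10:06;03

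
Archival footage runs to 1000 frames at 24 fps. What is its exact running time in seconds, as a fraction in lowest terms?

125/3 seconds

Running time = 1000 ÷ (24) = 1000 × 1/24 = 125/3 s.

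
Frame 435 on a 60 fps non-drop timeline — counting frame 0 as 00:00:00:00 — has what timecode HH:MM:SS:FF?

435 ÷ 60 = 7 full seconds, remainder 15 frames.
7 s = 0 h 0 min 7 s.
Timecode: 00:00:07:15.

00:00:07:15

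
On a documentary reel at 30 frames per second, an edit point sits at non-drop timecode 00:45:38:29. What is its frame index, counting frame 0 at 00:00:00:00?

Total seconds to the label: (0 × 3600 + 45 × 60 + 38) = 2738.
Frame index = 2738 × 30 + 29 = 82169.

frame 82169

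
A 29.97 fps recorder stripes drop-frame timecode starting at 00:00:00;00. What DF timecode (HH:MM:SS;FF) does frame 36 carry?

Ten DF minutes hold 17982 frames, so frame 36 lies in block 0 (frames 0–17981) with 36 frames into that block.
The block's first minute is 1800 frames and the rest 1798 each; 36 frames reaches minute 0, so 0 × 18 + 0 × 2 = 0 labels have been skipped so far.
Adding those back, label number 36 + 0 = 36 at 30 labels/s is 1 s + 6 f = 0 h 0 min 1 s frame 6, i.e. 00:00:01;06.

00:00:01;06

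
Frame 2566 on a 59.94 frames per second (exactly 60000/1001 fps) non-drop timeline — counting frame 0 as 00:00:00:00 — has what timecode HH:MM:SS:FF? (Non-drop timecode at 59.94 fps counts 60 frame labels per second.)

2566 ÷ 60 = 42 full seconds, remainder 46 frames.
42 s = 0 h 0 min 42 s.
Timecode: 00:00:42:46.

00:00:42:46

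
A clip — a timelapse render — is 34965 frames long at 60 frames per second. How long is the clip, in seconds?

582.75 seconds

Running time = 34965 / (60) = 582.75 s.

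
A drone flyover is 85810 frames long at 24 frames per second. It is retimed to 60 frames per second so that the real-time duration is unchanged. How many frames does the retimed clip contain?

Target frames = source frames × (target rate / source rate) = 85810 × (60)/(24) = 85810 × 5/2 = 214525.

214525 frames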